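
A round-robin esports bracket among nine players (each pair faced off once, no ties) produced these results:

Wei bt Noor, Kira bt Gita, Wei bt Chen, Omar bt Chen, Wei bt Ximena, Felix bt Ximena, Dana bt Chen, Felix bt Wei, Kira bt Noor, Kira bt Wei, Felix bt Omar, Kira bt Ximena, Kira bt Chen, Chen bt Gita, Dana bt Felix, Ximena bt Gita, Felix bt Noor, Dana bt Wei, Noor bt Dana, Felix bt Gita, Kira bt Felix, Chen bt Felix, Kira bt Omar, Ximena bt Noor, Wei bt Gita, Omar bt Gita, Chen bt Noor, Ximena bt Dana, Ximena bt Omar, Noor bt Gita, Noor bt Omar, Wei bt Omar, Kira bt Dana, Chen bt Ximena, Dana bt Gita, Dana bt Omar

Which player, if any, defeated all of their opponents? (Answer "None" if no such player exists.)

Kira has 8 wins out of 8 opponents — a perfect record.

Kira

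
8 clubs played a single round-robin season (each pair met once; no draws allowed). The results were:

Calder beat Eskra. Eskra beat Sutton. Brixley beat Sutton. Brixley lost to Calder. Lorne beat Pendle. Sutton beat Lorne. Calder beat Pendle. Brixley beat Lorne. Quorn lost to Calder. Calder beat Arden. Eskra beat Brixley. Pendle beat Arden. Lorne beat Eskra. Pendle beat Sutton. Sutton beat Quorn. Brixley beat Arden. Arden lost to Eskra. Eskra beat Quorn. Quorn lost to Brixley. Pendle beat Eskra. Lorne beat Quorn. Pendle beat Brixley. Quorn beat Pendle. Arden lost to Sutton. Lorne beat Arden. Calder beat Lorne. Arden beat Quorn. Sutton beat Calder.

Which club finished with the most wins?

Win totals: Pendle 4, Eskra 4, Sutton 4, Arden 1, Calder 6, Lorne 4, Quorn 1, Brixley 4.
Calder leads with 6 wins (next highest: 4).

Calder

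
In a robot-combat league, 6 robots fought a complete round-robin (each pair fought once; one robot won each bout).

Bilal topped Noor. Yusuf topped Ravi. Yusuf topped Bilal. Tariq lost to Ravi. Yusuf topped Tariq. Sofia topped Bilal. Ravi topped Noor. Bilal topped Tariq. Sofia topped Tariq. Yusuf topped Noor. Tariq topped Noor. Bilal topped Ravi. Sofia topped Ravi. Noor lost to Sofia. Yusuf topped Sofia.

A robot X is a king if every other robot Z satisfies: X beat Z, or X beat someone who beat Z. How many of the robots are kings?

Yusuf reaches everyone (king).
Noor cannot reach Yusuf, Bilal, Tariq, Sofia, Ravi in two steps.
Bilal cannot reach Yusuf, Sofia in two steps.
Tariq cannot reach Yusuf, Bilal, Sofia, Ravi in two steps.
Sofia cannot reach Yusuf in two steps.
Ravi cannot reach Yusuf, Bilal, Sofia in two steps.
Kings: Yusuf — 1.

1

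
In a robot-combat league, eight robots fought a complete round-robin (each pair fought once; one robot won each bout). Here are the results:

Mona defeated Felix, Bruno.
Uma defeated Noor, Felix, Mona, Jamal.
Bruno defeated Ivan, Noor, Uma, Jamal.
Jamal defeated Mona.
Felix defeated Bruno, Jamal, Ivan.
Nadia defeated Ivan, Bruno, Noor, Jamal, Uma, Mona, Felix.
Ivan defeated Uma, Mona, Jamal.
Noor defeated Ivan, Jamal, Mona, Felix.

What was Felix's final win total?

Felix's results: beat Jamal, Ivan, Bruno; lost to Mona, Uma, Nadia, Noor.
That is 3 wins.

3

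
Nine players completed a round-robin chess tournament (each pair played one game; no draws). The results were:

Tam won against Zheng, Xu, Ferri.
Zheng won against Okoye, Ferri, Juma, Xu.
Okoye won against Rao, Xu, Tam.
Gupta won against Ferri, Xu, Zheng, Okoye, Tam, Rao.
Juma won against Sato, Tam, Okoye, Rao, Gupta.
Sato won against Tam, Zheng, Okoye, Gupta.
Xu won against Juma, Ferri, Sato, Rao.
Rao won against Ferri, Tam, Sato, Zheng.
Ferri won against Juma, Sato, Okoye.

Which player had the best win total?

Gupta

Win totals: Ferri 3, Sato 4, Juma 5, Xu 4, Okoye 3, Zheng 4, Rao 4, Gupta 6, Tam 3.
Gupta leads with 6 wins (next highest: 5).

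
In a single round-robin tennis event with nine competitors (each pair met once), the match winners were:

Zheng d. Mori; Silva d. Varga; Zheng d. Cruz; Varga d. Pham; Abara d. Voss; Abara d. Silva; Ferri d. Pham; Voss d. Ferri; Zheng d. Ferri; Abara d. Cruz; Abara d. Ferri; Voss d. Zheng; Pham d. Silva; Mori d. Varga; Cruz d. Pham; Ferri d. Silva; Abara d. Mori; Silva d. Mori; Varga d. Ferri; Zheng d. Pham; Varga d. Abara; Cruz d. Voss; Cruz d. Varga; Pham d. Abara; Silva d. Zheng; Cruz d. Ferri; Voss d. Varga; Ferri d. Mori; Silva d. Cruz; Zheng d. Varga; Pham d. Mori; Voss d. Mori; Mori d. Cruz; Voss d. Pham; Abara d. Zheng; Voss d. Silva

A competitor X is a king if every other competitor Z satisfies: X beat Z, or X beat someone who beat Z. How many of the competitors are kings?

7

Silva reaches everyone (king).
Varga reaches everyone (king).
Pham reaches everyone (king).
Abara reaches everyone (king).
Ferri cannot reach Voss in two steps.
Voss reaches everyone (king).
Cruz reaches everyone (king).
Zheng reaches everyone (king).
Mori cannot reach Silva, Zheng in two steps.
Kings: Silva, Varga, Pham, Abara, Voss, Cruz, Zheng — 7.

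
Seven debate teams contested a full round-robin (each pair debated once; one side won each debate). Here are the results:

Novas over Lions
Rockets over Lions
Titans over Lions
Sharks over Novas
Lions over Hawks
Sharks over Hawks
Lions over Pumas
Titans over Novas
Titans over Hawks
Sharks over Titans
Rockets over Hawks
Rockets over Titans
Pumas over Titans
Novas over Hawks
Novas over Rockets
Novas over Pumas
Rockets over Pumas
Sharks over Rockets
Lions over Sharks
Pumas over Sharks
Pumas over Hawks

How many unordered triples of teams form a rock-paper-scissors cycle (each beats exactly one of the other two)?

8

Win totals: Titans 3, Rockets 4, Sharks 4, Hawks 0, Novas 4, Lions 3, Pumas 3.
A team with w wins dominates both others in C(w,2) triples; summing gives 3 + 6 + 6 + 0 + 6 + 3 + 3 = 27 transitive triples.
Total triples C(7,3) = 35, so cyclic triples = 35 − 27 = 8.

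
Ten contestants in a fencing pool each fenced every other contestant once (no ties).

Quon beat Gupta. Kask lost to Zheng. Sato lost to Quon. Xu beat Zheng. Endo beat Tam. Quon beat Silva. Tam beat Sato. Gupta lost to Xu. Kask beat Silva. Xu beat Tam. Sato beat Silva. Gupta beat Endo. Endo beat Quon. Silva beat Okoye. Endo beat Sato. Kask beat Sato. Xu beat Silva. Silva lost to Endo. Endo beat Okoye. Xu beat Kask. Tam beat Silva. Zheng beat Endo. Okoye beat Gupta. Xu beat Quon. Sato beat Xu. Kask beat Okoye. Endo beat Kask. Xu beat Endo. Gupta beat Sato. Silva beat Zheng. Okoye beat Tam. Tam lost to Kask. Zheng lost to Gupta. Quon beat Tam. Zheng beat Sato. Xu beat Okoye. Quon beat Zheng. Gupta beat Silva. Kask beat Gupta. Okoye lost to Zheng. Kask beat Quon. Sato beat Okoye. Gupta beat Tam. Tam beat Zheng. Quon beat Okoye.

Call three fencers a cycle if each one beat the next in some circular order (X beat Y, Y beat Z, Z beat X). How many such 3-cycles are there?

23

Win totals: Gupta 5, Zheng 4, Xu 8, Kask 6, Endo 6, Silva 2, Tam 3, Quon 6, Sato 3, Okoye 2.
A fencer with w wins dominates both others in C(w,2) triples; summing gives 10 + 6 + 28 + 15 + 15 + 1 + 3 + 15 + 3 + 1 = 97 transitive triples.
Total triples C(10,3) = 120, so cyclic triples = 120 − 97 = 23.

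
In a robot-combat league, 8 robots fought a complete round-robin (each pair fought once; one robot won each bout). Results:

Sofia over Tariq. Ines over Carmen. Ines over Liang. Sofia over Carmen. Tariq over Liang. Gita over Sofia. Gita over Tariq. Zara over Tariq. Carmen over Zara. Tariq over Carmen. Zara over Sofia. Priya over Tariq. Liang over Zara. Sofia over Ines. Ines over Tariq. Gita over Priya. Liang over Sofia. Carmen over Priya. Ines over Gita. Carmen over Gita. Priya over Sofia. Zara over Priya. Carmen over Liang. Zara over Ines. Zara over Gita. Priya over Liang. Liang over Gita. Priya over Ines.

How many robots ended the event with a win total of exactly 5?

Win totals: Gita 3, Ines 4, Sofia 3, Priya 4, Carmen 4, Liang 3, Tariq 2, Zara 5.
Exactly 5: Zara — 1 robot.

1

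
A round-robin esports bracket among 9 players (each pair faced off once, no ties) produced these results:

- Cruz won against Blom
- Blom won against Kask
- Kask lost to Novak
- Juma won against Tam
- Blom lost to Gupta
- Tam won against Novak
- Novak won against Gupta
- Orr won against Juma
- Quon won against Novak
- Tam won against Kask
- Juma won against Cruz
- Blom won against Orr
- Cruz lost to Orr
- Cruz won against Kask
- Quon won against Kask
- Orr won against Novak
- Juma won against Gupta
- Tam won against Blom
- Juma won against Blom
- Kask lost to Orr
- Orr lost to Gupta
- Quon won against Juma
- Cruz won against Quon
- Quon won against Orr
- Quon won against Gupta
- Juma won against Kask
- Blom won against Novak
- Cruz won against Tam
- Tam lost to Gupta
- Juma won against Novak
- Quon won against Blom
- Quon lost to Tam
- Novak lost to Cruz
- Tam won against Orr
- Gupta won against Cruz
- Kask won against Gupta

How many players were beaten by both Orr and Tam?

Orr beat: Novak, Juma, Cruz, Kask.
Tam beat: Blom, Orr, Novak, Quon, Kask.
Both beat: Novak, Kask — 2.

2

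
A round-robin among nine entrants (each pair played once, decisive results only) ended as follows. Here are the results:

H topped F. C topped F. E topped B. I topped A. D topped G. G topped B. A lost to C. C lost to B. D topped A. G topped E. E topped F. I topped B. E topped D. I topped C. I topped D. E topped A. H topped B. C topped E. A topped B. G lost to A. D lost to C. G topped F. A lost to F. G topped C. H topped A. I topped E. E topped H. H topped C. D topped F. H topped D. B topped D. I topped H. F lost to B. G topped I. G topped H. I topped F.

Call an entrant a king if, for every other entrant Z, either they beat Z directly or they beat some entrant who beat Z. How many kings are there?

A reaches everyone (king).
B cannot reach H, I in two steps.
C cannot reach I in two steps.
D reaches everyone (king).
E cannot reach I in two steps.
F cannot reach C, D, E, H, I in two steps.
G reaches everyone (king).
H cannot reach I in two steps.
I reaches everyone (king).
Kings: A, D, G, I — 4.

4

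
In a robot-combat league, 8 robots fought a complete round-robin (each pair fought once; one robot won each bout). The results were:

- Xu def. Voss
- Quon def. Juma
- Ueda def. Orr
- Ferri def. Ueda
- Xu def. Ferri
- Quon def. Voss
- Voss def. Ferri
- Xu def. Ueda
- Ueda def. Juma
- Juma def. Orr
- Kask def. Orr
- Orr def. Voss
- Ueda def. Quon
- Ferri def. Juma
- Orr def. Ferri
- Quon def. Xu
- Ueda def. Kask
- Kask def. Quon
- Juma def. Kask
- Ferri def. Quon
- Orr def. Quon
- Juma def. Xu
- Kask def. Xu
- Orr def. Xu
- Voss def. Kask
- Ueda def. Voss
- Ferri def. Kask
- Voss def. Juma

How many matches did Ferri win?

4

Ferri's results: beat Kask, Ueda, Quon, Juma; lost to Voss, Orr, Xu.
That is 4 wins.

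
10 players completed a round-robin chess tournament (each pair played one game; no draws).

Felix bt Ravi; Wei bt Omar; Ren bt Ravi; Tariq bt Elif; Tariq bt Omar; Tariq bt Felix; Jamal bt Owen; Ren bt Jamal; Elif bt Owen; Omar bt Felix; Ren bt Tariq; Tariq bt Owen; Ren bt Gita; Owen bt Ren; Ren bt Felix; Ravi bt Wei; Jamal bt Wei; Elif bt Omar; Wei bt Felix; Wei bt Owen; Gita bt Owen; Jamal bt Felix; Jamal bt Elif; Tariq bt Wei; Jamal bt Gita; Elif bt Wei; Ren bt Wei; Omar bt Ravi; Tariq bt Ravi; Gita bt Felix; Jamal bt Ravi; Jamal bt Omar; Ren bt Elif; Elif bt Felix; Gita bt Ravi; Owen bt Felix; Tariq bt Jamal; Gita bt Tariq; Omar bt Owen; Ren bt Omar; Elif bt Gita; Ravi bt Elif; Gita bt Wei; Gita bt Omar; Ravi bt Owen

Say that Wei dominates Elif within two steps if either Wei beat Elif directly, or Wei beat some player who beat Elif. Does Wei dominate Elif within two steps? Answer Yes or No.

Wei did not beat Elif directly.
Wei beat Felix, Owen, Omar, but each of them lost to Elif. No two-step path.

No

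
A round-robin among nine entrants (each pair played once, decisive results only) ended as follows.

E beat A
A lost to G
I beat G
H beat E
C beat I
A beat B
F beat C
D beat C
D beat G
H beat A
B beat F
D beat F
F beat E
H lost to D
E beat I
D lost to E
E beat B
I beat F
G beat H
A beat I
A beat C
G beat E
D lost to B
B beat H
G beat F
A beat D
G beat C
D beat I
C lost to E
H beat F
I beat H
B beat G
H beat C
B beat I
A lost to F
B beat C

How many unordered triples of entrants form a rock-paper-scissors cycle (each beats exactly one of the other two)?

21

Win totals: A 4, B 6, C 1, D 5, E 5, F 3, G 5, H 4, I 3.
An entrant with w wins dominates both others in C(w,2) triples; summing gives 6 + 15 + 0 + 10 + 10 + 3 + 10 + 6 + 3 = 63 transitive triples.
Total triples C(9,3) = 84, so cyclic triples = 84 − 63 = 21.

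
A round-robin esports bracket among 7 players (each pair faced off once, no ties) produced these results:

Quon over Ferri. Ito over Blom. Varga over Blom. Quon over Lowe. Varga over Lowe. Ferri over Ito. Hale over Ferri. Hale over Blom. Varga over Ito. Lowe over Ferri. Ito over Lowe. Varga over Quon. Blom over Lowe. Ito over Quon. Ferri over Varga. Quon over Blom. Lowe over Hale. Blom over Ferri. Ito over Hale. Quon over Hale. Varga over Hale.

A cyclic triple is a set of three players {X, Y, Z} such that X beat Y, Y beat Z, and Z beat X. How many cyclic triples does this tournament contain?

9

Win totals: Ferri 2, Quon 4, Ito 4, Hale 2, Varga 5, Lowe 2, Blom 2.
A player with w wins dominates both others in C(w,2) triples; summing gives 1 + 6 + 6 + 1 + 10 + 1 + 1 = 26 transitive triples.
Total triples C(7,3) = 35, so cyclic triples = 35 − 26 = 9.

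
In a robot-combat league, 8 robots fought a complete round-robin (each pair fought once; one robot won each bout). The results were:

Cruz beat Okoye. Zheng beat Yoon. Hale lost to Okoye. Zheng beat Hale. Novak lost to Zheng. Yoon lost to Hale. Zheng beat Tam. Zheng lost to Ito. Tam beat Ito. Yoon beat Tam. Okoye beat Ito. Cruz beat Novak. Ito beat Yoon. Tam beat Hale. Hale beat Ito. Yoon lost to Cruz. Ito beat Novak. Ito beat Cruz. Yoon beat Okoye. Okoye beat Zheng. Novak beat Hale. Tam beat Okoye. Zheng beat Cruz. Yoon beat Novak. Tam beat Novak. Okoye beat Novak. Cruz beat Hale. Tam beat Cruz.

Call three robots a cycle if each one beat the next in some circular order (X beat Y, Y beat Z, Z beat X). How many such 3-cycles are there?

Win totals: Novak 1, Yoon 3, Okoye 4, Cruz 4, Hale 2, Ito 4, Tam 5, Zheng 5.
A robot with w wins dominates both others in C(w,2) triples; summing gives 0 + 3 + 6 + 6 + 1 + 6 + 10 + 10 = 42 transitive triples.
Total triples C(8,3) = 56, so cyclic triples = 56 − 42 = 14.

14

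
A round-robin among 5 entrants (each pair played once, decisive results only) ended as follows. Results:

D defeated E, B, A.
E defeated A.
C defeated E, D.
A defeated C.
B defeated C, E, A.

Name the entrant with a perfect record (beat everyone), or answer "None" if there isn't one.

None

Highest win total is D with 3 (out of 4 possible).
D lost to C, so no entrant went undefeated.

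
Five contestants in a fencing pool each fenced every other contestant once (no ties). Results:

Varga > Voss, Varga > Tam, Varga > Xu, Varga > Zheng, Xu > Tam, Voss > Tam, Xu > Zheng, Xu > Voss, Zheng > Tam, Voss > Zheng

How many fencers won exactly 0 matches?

1

Win totals: Tam 0, Varga 4, Voss 2, Xu 3, Zheng 1.
Exactly 0: Tam — 1 fencer.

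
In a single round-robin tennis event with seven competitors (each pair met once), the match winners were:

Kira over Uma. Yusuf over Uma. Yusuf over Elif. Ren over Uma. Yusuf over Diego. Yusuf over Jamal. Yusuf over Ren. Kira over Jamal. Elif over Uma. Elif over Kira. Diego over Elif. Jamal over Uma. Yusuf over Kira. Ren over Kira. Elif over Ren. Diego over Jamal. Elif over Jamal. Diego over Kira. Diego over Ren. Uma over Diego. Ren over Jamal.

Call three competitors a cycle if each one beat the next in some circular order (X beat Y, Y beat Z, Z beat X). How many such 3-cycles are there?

4

Win totals: Jamal 1, Uma 1, Elif 4, Kira 2, Yusuf 6, Ren 3, Diego 4.
A competitor with w wins dominates both others in C(w,2) triples; summing gives 0 + 0 + 6 + 1 + 15 + 3 + 6 = 31 transitive triples.
Total triples C(7,3) = 35, so cyclic triples = 35 − 31 = 4.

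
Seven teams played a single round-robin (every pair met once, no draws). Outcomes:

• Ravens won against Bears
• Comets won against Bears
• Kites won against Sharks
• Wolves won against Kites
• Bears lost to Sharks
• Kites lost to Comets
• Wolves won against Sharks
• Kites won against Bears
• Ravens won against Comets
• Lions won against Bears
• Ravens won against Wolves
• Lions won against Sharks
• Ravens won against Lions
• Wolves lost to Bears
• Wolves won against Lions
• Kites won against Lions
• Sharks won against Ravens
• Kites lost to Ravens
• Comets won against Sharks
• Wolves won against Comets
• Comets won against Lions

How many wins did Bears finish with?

Bears' results: beat Wolves; lost to Ravens, Lions, Sharks, Comets, Kites.
That is 1 win.

1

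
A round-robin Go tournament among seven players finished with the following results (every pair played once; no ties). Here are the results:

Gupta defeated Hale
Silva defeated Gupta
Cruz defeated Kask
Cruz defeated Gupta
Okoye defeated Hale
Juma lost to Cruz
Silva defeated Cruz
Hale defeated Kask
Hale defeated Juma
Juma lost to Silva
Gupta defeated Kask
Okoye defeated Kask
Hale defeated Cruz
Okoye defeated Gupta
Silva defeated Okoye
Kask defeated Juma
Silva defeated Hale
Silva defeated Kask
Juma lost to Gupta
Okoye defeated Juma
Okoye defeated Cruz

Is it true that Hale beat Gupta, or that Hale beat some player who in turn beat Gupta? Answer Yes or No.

Yes

Hale did not beat Gupta directly.
Hale beat Cruz, Kask, Juma. Of those, Cruz beat Gupta.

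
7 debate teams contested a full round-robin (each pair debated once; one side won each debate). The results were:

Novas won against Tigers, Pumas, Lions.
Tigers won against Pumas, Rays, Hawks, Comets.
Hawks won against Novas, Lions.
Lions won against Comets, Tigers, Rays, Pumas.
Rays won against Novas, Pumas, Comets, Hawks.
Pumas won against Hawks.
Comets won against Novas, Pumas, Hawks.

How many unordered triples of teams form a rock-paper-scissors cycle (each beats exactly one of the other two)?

Win totals: Comets 3, Hawks 2, Lions 4, Novas 3, Pumas 1, Tigers 4, Rays 4.
A team with w wins dominates both others in C(w,2) triples; summing gives 3 + 1 + 6 + 3 + 0 + 6 + 6 = 25 transitive triples.
Total triples C(7,3) = 35, so cyclic triples = 35 − 25 = 10.

10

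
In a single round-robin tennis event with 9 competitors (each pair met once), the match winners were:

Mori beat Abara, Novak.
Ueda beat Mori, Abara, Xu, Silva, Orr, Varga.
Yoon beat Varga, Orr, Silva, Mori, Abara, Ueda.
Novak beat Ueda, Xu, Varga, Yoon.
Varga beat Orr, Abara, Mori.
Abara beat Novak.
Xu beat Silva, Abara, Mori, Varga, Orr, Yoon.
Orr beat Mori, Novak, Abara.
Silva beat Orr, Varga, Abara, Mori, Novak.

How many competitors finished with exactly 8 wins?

Win totals: Abara 1, Varga 3, Novak 4, Mori 2, Xu 6, Yoon 6, Ueda 6, Silva 5, Orr 3.
No competitor has exactly 8 wins.

0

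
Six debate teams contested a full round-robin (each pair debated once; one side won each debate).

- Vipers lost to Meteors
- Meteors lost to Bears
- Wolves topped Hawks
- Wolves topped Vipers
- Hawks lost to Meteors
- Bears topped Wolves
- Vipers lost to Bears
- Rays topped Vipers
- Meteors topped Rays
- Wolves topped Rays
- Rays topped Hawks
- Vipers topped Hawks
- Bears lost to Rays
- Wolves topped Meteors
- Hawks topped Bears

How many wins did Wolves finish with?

Wolves' results: beat Vipers, Rays, Meteors, Hawks; lost to Bears.
That is 4 wins.

4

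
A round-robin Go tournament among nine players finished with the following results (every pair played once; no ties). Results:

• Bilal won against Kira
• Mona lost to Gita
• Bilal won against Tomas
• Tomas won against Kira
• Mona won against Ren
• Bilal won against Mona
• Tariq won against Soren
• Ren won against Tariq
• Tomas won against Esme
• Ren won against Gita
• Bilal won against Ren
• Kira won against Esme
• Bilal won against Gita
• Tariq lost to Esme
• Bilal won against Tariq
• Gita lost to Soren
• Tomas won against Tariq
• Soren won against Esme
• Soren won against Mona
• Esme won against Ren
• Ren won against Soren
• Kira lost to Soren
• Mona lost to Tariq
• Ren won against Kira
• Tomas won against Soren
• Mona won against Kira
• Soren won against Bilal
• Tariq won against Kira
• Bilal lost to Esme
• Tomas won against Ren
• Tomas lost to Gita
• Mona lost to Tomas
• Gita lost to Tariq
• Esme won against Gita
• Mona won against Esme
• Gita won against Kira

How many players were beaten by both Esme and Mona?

1

Esme beat: Bilal, Ren, Tariq, Gita.
Mona beat: Ren, Kira, Esme.
Both beat: Ren — 1.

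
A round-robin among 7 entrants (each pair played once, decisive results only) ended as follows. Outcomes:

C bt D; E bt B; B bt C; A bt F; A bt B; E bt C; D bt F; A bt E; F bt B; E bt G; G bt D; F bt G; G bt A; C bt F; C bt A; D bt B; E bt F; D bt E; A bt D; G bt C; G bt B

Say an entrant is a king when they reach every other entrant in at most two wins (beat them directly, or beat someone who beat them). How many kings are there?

A reaches everyone (king).
B cannot reach E, G in two steps.
C reaches everyone (king).
D cannot reach A in two steps.
E reaches everyone (king).
F cannot reach E in two steps.
G reaches everyone (king).
Kings: A, C, E, G — 4.

4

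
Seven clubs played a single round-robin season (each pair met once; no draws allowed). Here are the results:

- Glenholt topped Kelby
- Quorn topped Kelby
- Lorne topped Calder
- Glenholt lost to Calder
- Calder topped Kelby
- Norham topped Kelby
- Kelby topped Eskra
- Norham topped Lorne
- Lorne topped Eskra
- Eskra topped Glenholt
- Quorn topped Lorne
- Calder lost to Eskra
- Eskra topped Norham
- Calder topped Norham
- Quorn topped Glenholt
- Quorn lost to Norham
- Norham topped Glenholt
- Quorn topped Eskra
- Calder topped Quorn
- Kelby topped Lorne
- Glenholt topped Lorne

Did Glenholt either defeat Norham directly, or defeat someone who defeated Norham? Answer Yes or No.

No

Glenholt did not beat Norham directly.
Glenholt beat Lorne, Kelby, but each of them lost to Norham. No two-step path.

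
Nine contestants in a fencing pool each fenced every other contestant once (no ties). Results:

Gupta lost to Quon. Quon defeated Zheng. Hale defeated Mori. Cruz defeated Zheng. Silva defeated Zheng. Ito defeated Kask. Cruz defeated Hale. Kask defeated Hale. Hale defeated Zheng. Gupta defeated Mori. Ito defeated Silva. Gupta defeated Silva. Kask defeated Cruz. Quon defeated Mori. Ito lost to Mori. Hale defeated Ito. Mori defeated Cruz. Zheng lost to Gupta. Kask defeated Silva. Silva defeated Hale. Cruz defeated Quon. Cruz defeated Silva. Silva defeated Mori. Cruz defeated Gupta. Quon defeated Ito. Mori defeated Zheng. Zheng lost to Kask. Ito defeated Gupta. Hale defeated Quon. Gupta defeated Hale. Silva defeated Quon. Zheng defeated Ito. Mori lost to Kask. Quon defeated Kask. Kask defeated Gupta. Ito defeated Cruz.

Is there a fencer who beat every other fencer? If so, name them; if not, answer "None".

None

Highest win total is Kask with 6 (out of 8 possible).
Kask lost to Ito, Quon, so no fencer went undefeated.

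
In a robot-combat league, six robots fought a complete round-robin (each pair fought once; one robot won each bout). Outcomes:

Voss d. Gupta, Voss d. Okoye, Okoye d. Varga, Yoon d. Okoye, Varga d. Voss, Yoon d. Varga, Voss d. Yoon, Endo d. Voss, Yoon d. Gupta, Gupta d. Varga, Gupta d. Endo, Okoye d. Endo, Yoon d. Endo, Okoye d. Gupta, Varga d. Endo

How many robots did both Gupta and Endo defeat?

0

Gupta beat: Endo, Varga.
Endo beat: Voss.
No one was beaten by both.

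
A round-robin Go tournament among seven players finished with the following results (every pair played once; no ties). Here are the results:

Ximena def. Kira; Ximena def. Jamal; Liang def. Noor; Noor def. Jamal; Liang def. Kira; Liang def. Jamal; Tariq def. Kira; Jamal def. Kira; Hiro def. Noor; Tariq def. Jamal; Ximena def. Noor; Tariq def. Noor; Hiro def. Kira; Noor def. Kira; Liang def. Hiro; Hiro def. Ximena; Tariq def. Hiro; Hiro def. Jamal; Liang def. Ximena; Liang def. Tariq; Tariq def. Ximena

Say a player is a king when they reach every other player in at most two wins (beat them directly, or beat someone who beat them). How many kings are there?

1

Kira cannot reach Ximena, Noor, Liang, Hiro, Jamal, Tariq in two steps.
Ximena cannot reach Liang, Hiro, Tariq in two steps.
Noor cannot reach Ximena, Liang, Hiro, Tariq in two steps.
Liang reaches everyone (king).
Hiro cannot reach Liang, Tariq in two steps.
Jamal cannot reach Ximena, Noor, Liang, Hiro, Tariq in two steps.
Tariq cannot reach Liang in two steps.
Kings: Liang — 1.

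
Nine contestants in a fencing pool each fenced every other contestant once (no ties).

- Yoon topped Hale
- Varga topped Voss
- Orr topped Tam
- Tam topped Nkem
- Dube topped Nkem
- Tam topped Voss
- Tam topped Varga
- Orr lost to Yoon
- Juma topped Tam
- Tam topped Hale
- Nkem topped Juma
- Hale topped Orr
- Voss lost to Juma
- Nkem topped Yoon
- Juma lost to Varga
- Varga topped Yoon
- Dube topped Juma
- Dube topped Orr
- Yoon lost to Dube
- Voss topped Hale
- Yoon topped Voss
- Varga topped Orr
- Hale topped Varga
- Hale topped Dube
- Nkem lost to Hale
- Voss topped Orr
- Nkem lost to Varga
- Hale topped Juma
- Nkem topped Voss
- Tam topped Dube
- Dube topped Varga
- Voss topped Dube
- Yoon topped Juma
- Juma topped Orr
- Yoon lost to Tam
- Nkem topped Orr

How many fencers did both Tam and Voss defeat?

Tam beat: Voss, Nkem, Yoon, Dube, Hale, Varga.
Voss beat: Dube, Hale, Orr.
Both beat: Dube, Hale — 2.

2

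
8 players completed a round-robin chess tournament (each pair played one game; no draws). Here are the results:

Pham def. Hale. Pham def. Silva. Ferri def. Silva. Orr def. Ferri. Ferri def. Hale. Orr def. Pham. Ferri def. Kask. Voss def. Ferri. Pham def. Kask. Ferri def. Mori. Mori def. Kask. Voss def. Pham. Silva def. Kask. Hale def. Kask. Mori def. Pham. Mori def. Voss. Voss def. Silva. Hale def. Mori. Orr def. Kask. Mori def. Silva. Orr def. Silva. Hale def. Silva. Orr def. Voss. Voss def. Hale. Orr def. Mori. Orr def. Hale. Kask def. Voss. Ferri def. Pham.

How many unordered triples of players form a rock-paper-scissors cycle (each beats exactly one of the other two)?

Win totals: Silva 1, Kask 1, Voss 4, Orr 7, Hale 3, Pham 3, Mori 4, Ferri 5.
A player with w wins dominates both others in C(w,2) triples; summing gives 0 + 0 + 6 + 21 + 3 + 3 + 6 + 10 = 49 transitive triples.
Total triples C(8,3) = 56, so cyclic triples = 56 − 49 = 7.

7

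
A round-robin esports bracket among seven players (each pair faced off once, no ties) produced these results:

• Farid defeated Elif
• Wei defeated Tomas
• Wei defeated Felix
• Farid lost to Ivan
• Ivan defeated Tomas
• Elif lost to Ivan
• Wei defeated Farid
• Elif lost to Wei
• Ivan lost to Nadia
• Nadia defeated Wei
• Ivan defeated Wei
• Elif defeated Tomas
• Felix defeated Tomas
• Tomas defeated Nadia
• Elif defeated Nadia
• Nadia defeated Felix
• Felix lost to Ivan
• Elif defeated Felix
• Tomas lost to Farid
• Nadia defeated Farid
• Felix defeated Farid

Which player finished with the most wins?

Win totals: Tomas 1, Ivan 5, Wei 4, Farid 2, Nadia 4, Felix 2, Elif 3.
Ivan leads with 5 wins (next highest: 4).

Ivan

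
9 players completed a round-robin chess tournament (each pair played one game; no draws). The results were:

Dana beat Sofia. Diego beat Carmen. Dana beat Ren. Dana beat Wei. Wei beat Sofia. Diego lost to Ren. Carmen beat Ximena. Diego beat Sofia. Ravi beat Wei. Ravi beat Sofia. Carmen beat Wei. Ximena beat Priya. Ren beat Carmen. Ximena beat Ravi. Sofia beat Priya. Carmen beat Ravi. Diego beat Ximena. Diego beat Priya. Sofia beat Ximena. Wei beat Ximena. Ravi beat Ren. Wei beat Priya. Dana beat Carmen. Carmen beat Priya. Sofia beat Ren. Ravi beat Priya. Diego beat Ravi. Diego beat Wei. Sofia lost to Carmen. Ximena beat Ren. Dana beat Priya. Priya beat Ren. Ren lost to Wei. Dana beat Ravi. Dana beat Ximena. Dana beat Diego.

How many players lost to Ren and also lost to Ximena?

0

Ren beat: Diego, Carmen.
Ximena beat: Ren, Priya, Ravi.
No one was beaten by both.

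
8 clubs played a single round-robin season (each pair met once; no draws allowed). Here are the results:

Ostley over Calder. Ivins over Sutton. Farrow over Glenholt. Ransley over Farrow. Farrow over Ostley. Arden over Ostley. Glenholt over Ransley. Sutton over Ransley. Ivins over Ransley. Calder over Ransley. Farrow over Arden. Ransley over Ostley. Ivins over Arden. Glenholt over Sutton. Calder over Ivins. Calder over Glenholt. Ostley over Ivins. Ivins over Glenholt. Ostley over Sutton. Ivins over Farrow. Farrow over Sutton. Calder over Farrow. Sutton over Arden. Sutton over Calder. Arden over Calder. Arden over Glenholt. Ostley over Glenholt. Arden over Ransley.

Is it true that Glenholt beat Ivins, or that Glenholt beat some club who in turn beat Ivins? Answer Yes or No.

No

Glenholt did not beat Ivins directly.
Glenholt beat Sutton, Ransley, but each of them lost to Ivins. No two-step path.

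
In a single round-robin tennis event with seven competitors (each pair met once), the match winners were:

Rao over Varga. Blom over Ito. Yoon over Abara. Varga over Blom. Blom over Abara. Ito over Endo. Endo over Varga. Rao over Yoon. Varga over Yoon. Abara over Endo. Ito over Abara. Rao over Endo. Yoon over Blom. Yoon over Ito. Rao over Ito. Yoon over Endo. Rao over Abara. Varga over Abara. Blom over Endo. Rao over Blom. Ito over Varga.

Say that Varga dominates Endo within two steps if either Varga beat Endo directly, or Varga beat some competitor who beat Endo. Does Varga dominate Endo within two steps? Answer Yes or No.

Yes

Varga did not beat Endo directly.
Varga beat Abara, Yoon, Blom. Of those, Abara beat Endo.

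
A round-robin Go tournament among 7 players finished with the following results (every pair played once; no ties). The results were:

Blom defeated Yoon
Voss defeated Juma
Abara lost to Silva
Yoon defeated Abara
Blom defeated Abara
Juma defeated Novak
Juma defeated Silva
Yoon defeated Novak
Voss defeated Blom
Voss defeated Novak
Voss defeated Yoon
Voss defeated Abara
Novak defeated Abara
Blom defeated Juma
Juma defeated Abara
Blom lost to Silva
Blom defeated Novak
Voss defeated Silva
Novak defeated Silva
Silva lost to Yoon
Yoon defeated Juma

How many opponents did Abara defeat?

0

Abara's results: beat no one; lost to Yoon, Voss, Blom, Silva, Juma, Novak.
That is 0 wins.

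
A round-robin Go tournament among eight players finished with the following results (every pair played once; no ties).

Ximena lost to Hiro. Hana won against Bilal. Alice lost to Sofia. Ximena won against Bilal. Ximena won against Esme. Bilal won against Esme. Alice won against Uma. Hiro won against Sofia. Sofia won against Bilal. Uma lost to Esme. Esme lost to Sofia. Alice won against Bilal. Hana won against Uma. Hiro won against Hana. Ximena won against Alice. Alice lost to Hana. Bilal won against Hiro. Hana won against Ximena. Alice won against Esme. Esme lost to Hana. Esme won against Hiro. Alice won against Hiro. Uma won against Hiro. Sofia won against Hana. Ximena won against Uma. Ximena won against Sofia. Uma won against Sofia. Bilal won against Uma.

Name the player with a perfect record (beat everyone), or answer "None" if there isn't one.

Highest win total is Ximena with 5 (out of 7 possible).
Ximena lost to Hana, Hiro, so no player went undefeated.

None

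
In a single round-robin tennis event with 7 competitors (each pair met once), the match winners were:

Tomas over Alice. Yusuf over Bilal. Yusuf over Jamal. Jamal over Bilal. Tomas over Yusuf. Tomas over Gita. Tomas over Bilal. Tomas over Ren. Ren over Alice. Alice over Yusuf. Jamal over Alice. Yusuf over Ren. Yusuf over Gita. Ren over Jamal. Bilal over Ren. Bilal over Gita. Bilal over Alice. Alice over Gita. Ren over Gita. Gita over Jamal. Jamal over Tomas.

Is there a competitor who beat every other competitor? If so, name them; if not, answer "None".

Highest win total is Tomas with 5 (out of 6 possible).
Tomas lost to Jamal, so no competitor went undefeated.

None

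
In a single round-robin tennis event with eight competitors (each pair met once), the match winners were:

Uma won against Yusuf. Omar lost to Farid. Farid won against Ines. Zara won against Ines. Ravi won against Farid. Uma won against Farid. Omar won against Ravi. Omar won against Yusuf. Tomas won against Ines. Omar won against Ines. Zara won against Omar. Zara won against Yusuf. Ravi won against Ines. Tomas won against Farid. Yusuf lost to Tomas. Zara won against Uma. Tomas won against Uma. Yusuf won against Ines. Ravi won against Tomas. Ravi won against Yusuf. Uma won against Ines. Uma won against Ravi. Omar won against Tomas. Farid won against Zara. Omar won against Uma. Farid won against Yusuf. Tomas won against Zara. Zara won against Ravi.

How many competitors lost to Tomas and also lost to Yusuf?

Tomas beat: Ines, Farid, Zara, Uma, Yusuf.
Yusuf beat: Ines.
Both beat: Ines — 1.

1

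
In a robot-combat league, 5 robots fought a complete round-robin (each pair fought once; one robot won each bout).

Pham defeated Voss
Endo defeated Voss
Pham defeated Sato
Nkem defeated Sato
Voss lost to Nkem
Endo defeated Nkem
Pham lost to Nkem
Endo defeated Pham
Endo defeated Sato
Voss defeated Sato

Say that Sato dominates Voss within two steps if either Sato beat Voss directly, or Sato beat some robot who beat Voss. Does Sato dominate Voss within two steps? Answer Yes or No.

Sato did not beat Voss directly.
Sato beat no one, so there is no intermediate robot.

No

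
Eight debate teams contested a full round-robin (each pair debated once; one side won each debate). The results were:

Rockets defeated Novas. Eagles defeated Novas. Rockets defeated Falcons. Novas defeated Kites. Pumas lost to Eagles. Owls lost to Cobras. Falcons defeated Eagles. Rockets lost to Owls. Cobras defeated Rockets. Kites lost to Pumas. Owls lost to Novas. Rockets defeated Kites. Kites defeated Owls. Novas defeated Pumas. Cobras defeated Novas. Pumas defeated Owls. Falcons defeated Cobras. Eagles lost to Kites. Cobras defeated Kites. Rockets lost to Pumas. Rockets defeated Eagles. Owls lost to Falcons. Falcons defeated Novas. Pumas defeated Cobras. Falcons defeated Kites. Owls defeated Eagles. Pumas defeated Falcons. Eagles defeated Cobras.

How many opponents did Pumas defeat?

5

Pumas' results: beat Cobras, Owls, Falcons, Kites, Rockets; lost to Eagles, Novas.
That is 5 wins.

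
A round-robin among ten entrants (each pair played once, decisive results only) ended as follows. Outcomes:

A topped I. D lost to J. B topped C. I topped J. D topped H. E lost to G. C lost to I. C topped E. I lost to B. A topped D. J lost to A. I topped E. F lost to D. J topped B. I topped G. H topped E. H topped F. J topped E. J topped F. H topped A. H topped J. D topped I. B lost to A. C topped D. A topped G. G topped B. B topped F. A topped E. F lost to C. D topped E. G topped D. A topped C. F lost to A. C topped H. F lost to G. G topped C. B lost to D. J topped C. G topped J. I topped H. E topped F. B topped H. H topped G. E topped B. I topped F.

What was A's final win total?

8

A's results: beat B, C, D, E, F, G, I, J; lost to H.
That is 8 wins.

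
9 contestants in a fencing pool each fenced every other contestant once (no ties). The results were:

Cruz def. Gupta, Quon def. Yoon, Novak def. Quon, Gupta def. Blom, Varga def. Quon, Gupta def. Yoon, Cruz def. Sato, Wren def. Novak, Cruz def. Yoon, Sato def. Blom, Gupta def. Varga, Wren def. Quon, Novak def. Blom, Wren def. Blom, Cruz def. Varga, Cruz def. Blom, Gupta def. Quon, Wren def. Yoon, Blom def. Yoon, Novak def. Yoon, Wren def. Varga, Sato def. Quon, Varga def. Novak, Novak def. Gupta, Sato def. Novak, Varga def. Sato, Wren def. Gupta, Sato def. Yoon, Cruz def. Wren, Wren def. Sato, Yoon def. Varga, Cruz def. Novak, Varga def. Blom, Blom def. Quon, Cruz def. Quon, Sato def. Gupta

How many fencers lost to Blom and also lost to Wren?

2

Blom beat: Yoon, Quon.
Wren beat: Yoon, Sato, Gupta, Novak, Varga, Quon, Blom.
Both beat: Yoon, Quon — 2.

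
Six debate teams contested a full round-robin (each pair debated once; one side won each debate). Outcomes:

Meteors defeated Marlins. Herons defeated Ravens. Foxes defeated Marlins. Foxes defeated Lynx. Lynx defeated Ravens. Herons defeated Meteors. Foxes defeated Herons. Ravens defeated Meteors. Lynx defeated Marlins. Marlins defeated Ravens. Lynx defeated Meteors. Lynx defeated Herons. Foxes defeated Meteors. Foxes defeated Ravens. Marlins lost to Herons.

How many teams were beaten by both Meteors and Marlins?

0

Meteors beat: Marlins.
Marlins beat: Ravens.
No one was beaten by both.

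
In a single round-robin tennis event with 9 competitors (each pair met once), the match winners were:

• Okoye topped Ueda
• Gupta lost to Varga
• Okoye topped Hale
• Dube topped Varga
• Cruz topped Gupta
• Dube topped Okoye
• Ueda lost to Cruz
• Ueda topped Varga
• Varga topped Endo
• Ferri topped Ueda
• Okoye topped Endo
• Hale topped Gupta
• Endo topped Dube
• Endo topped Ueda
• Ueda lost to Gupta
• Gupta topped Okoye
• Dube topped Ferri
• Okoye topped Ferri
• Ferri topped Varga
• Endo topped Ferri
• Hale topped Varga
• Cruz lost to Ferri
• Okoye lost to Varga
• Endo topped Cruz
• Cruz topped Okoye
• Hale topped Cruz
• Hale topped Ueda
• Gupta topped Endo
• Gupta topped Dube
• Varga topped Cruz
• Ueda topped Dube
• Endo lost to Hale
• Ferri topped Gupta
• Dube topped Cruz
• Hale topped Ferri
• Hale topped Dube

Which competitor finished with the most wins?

Win totals: Endo 4, Gupta 4, Dube 4, Okoye 4, Ferri 4, Varga 4, Hale 7, Ueda 2, Cruz 3.
Hale leads with 7 wins (next highest: 4).

Hale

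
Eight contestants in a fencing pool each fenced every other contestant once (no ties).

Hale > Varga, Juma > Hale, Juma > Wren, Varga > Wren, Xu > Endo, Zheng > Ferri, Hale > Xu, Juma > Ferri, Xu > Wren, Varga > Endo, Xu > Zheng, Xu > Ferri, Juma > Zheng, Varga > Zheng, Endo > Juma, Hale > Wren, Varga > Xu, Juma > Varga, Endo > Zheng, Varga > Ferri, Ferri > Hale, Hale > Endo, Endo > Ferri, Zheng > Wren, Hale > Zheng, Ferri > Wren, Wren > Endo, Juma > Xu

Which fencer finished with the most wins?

Win totals: Endo 3, Zheng 2, Hale 5, Juma 6, Varga 5, Xu 4, Ferri 2, Wren 1.
Juma leads with 6 wins (next highest: 5).

Juma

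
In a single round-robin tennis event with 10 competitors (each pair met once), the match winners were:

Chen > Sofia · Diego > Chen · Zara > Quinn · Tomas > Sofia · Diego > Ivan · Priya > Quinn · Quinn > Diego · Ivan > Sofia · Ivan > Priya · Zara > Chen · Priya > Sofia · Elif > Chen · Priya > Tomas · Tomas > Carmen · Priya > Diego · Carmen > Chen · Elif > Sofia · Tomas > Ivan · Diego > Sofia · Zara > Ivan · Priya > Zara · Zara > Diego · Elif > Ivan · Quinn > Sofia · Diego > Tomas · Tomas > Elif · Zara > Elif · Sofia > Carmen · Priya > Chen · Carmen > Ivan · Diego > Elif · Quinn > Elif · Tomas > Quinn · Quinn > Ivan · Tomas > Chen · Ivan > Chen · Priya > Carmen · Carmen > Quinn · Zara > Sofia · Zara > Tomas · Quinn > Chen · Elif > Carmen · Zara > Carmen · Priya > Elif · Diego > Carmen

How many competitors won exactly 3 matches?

2

Win totals: Diego 6, Chen 1, Elif 4, Ivan 3, Tomas 6, Carmen 3, Sofia 1, Quinn 5, Priya 8, Zara 8.
Exactly 3: Ivan, Carmen — 2 competitors.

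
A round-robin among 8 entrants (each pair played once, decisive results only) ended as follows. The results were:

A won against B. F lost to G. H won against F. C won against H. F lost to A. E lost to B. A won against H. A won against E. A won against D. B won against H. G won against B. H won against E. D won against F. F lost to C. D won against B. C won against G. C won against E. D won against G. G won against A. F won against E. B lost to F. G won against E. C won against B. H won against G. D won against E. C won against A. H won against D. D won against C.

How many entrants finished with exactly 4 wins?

Win totals: A 5, B 2, C 6, D 5, E 0, F 2, G 4, H 4.
Exactly 4: G, H — 2 entrants.

2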